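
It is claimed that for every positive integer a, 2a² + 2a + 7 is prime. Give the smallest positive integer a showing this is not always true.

a = 6

A counterexample is any positive integer a such that 2a² + 2a + 7 is not prime; we check each in order.
a = 1: 2a² + 2a + 7 = 11, prime.
a = 2: 2a² + 2a + 7 = 19, prime.
a = 3: 2a² + 2a + 7 = 31, prime.
a = 4: 2a² + 2a + 7 = 47, prime.
a = 5: 2a² + 2a + 7 = 67, prime.
a = 6: 2a² + 2a + 7 = 91 = 7 × 13, composite.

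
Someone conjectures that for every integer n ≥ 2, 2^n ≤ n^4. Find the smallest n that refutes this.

We need the least integer n ≥ 2 for which 2^n > n^4.
The first 15 eligible values, up to n = 16, all satisfy the conclusion.
n = 17: 2^n = 131072 and n^4 = 83521, so 131072 > 83521.
Thus n = 17 disproves the claim, and no smaller n works.

n = 17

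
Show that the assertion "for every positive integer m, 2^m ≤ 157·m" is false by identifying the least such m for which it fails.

For m = 1, 2, 3, 4, 5, 6, 7, 8, 9, 10 the conclusion holds.
m = 11: 2^m = 2048 and 157·m = 1727, so 2048 > 1727.
So m = 11 is the smallest counterexample.

m = 11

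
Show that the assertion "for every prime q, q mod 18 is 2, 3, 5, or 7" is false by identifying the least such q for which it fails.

q = 11

The first 4 eligible values, up to q = 7, all satisfy the conclusion.
q = 11: 11 mod 18 = 11 — not in {2, 3, 5, 7}.
Hence q = 11 is a counterexample.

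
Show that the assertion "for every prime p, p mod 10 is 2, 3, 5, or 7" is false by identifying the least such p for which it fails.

For p = 2, 3, 5, 7 the conclusion holds.
p = 11: 11 mod 10 = 1 — not in {2, 3, 5, 7}.
Thus p = 11 disproves the claim, and no smaller p works.

p = 11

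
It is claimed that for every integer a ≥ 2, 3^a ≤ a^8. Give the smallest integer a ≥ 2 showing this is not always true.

The first 21 eligible values, up to a = 22, all satisfy the conclusion.
a = 23: 3^a = 94143178827 and a^8 = 78310985281, so 94143178827 > 78310985281.

a = 23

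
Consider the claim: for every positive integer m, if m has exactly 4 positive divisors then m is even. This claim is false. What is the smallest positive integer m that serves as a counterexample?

We need the least positive integer m for which m has exactly 4 positive divisors but m is odd.
The first 4 eligible values, up to m = 14, all satisfy the conclusion.
m = 15: divisors of 15: 1, 3, 5, 15; 15 is odd.
Thus m = 15 disproves the claim, and no smaller m works.

m = 15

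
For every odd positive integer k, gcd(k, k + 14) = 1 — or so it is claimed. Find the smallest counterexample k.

k = 1: gcd(1, 15) = 1.
k = 3: gcd(3, 17) = 1.
k = 5: gcd(5, 19) = 1.
k = 7: gcd(7, 21) = 7.
So k = 7 is the smallest counterexample.

k = 7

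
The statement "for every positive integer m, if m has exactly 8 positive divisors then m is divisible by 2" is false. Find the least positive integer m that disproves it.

For m = 24, 30, 40, 42, …, 88, 102, 104 the conclusion holds.
m = 105: τ(105) = 8; 105 mod 2 = 1.

m = 105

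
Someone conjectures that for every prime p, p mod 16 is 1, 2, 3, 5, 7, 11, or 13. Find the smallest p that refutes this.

We need the least prime p for which the claim fails.
For p = 2, 3, 5, 7, 11, 13, 17, 19, 23, 29 the conclusion holds.
p = 31: 31 mod 16 = 15 — not in {1, 2, 3, 5, 7, 11, 13}.
Thus p = 31 disproves the claim, and no smaller p works.

p = 31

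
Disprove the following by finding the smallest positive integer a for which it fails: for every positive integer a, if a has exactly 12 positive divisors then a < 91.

A counterexample is any positive integer a such that a has exactly 12 positive divisors but the claim fails; we check each in order.
For a = 60, 72, 84, 90 the conclusion holds.
a = 96: τ(96) = 12; 96 ≥ 91.

a = 96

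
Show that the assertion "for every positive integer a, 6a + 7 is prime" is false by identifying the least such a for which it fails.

a = 3

Check each positive integer a in order until 6a + 7 is not prime.
For a = 1, 2 the conclusion holds.
a = 3: 6a + 7 = 25 = 5 × 5, composite.
So a = 3 is the smallest counterexample.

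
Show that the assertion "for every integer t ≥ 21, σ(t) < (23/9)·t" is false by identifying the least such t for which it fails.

t = 48

Check each integer t ≥ 21 in order until the claim fails.
For t = 21, 22, 23, 24, …, 45, 46, 47 the conclusion holds.
t = 48: σ(48) = 124; 124 ≥ 368/3.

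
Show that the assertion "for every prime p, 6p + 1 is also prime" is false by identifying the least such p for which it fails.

Check each prime p in order until 6p + 1 is not prime.
p = 2: 6p + 1 = 13, prime.
p = 3: 6p + 1 = 19, prime.
p = 5: 6p + 1 = 31, prime.
p = 7: 6p + 1 = 43, prime.
p = 11: 6p + 1 = 67, prime.
p = 13: 6p + 1 = 79, prime.
p = 17: 6p + 1 = 103, prime.
p = 19: 6p + 1 = 115 = 5 × 23, not prime.

p = 19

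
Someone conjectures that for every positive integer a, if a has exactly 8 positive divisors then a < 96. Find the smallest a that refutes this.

For a = 24, 30, 40, 42, 54, 56, 66, 70, 78, 88 the conclusion holds.
a = 102: τ(102) = 8; 102 ≥ 96.
Hence a = 102 is a counterexample.

a = 102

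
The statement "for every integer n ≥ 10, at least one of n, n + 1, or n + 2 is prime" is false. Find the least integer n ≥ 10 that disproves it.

n = 14

For n = 10, 11, 12, 13 the conclusion holds.
n = 14: 14 = 2 × 7; 15 = 3 × 5; 16 = 2 × 8 — all composite.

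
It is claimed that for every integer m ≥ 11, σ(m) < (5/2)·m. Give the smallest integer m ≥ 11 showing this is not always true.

The first 13 eligible values, up to m = 23, all satisfy the conclusion.
m = 24: σ(24) = 60; 60 ≥ 60.
So m = 24 is the smallest counterexample.

m = 24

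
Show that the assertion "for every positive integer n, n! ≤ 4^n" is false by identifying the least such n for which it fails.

n = 9

A counterexample is any positive integer n such that n! > 4^n; we check each in order.
n = 1: n! = 1 and 4^n = 4, so 1 ≤ 4.
n = 2: n! = 2 and 4^n = 16, so 2 ≤ 16.
n = 3: n! = 6 and 4^n = 64, so 6 ≤ 64.
n = 4: n! = 24 and 4^n = 256, so 24 ≤ 256.
n = 5: n! = 120 and 4^n = 1024, so 120 ≤ 1024.
n = 6: n! = 720 and 4^n = 4096, so 720 ≤ 4096.
n = 7: n! = 5040 and 4^n = 16384, so 5040 ≤ 16384.
n = 8: n! = 40320 and 4^n = 65536, so 40320 ≤ 65536.
n = 9: n! = 362880 and 4^n = 262144, so 362880 > 262144.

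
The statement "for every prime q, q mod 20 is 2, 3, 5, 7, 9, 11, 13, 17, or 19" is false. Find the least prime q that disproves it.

For q = 2, 3, 5, 7, …, 29, 31, 37 the conclusion holds.
q = 41: 41 mod 20 = 1 — not in {2, 3, 5, 7, 9, 11, 13, 17, 19}.

q = 41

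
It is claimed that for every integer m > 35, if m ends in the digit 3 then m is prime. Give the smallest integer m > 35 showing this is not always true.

A counterexample is any integer m > 35 such that m ends in the digit 3 but m is not prime; we check each in order.
For m = 43, 53 the conclusion holds.
m = 63: 63 ends in 3; 63 = 3 × 21, composite.
Thus m = 63 disproves the claim, and no smaller m works.

m = 63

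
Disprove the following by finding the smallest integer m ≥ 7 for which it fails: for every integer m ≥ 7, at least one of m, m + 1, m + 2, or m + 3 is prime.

A counterexample is any integer m ≥ 7 such that m, m + 1, m + 2, m + 3 are all composite; we check each in order.
The first 17 eligible values, up to m = 23, all satisfy the conclusion.
m = 24: 24 = 2 × 12; 25 = 5 × 5; 26 = 2 × 13; 27 = 3 × 9 — all composite.
Thus m = 24 disproves the claim, and no smaller m works.

m = 24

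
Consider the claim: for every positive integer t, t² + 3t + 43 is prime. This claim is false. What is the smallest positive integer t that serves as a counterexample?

We need the least positive integer t for which t² + 3t + 43 is not prime.
For t = 1, 2, 3, 4, …, 36, 37, 38 the conclusion holds.
t = 39: t² + 3t + 43 = 1681 = 41 × 41, composite.

t = 39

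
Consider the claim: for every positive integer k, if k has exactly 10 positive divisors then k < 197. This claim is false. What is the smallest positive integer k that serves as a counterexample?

k = 208

Check each positive integer k in order until k has exactly 10 positive divisors but the claim fails.
The first 5 eligible values, up to k = 176, all satisfy the conclusion.
k = 208: τ(208) = 10; 208 ≥ 197.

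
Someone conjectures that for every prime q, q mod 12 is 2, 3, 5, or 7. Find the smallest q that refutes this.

q = 11

Check each prime q in order until the claim fails.
q = 2: 2 mod 12 = 2.
q = 3: 3 mod 12 = 3.
q = 5: 5 mod 12 = 5.
q = 7: 7 mod 12 = 7.
q = 11: 11 mod 12 = 11 — not in {2, 3, 5, 7}.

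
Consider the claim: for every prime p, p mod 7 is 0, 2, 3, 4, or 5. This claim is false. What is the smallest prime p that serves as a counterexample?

p = 13

The first 5 eligible values, up to p = 11, all satisfy the conclusion.
p = 13: 13 mod 7 = 6 — not in {0, 2, 3, 4, 5}.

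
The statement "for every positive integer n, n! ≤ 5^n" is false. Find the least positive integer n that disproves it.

n = 12

A counterexample is any positive integer n such that n! > 5^n; we check each in order.
For n = 1, 2, 3, 4, …, 9, 10, 11 the conclusion holds.
n = 12: n! = 479001600 and 5^n = 244140625, so 479001600 > 244140625.
So n = 12 is the smallest counterexample.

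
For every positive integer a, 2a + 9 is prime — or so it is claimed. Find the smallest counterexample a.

Check each positive integer a in order until 2a + 9 is not prime.
For a = 1, 2 the conclusion holds.
a = 3: 2a + 9 = 15 = 3 × 5, composite.

a = 3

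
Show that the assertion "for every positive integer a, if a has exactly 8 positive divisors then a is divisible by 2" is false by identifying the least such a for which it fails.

For a = 24, 30, 40, 42, …, 88, 102, 104 the conclusion holds.
a = 105: τ(105) = 8; 105 mod 2 = 1.
Hence a = 105 is a counterexample.

a = 105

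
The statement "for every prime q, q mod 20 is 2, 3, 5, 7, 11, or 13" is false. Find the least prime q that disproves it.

q = 17

We need the least prime q for which the claim fails.
q = 2: 2 mod 20 = 2.
q = 3: 3 mod 20 = 3.
q = 5: 5 mod 20 = 5.
q = 7: 7 mod 20 = 7.
q = 11: 11 mod 20 = 11.
q = 13: 13 mod 20 = 13.
q = 17: 17 mod 20 = 17 — not in {2, 3, 5, 7, 11, 13}.
Hence q = 17 is a counterexample.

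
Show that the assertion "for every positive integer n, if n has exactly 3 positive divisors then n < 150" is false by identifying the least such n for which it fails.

n = 169

The first 5 eligible values, up to n = 121, all satisfy the conclusion.
n = 169: τ(169) = 3; 169 ≥ 150.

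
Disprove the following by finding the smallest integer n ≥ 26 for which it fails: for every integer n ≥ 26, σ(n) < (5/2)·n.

n = 36

Check each integer n ≥ 26 in order until the claim fails.
For n = 26, 27, 28, 29, 30, 31, 32, 33, 34, 35 the conclusion holds.
n = 36: σ(36) = 91; 91 ≥ 90.
So n = 36 is the smallest counterexample.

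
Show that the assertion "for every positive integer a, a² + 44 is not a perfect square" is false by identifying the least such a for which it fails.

Check each positive integer a in order until a² + 44 is a perfect square.
For a = 1, 2, 3, 4, 5, 6, 7, 8, 9 the conclusion holds.
a = 10: 10² + 44 = 144 = 12², a perfect square.

a = 10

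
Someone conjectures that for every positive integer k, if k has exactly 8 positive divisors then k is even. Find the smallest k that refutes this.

k = 105

Check each positive integer k in order until k has exactly 8 positive divisors but k is odd.
For k = 24, 30, 40, 42, …, 88, 102, 104 the conclusion holds.
k = 105: divisors of 105: 1, 3, 5, 7, 15, 21, 35, 105; 105 is odd.
Thus k = 105 disproves the claim, and no smaller k works.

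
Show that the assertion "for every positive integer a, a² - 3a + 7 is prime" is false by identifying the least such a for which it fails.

a = 6

a = 1: a² - 3a + 7 = 5, prime.
a = 2: a² - 3a + 7 = 5, prime.
a = 3: a² - 3a + 7 = 7, prime.
a = 4: a² - 3a + 7 = 11, prime.
a = 5: a² - 3a + 7 = 17, prime.
a = 6: a² - 3a + 7 = 25 = 5 × 5, composite.
Hence a = 6 is a counterexample.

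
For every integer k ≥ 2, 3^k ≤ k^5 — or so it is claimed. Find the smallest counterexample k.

k = 11

The first 9 eligible values, up to k = 10, all satisfy the conclusion.
k = 11: 3^k = 177147 and k^5 = 161051, so 177147 > 161051.
So k = 11 is the smallest counterexample.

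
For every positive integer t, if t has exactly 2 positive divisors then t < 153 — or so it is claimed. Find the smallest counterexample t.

The first 36 eligible values, up to t = 151, all satisfy the conclusion.
t = 157: τ(157) = 2; 157 ≥ 153.

t = 157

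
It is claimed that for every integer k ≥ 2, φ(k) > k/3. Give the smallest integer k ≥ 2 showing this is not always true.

k = 6

We need the least integer k ≥ 2 for which the claim fails.
For k = 2, 3, 4, 5 the conclusion holds.
k = 6: φ(6) = 2 and 6/3 = 2, so φ(6) ≤ 6/3.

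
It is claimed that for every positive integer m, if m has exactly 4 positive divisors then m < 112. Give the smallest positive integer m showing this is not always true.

We need the least positive integer m for which m has exactly 4 positive divisors but the claim fails.
For m = 6, 8, 10, 14, …, 95, 106, 111 the conclusion holds.
m = 115: τ(115) = 4; 115 ≥ 112.
So m = 115 is the smallest counterexample.

m = 115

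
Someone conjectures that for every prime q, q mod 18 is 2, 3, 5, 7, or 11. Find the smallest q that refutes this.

The first 5 eligible values, up to q = 11, all satisfy the conclusion.
q = 13: 13 mod 18 = 13 — not in {2, 3, 5, 7, 11}.
So q = 13 is the smallest counterexample.

q = 13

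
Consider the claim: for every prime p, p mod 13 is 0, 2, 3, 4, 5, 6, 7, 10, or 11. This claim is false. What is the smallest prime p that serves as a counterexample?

p = 47

A counterexample is any prime p such that the claim fails; we check each in order.
The first 14 eligible values, up to p = 43, all satisfy the conclusion.
p = 47: 47 mod 13 = 8 — not in {0, 2, 3, 4, 5, 6, 7, 10, 11}.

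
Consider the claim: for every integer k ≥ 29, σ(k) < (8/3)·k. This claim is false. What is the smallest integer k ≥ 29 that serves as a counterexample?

For k = 29, 30, 31, 32, …, 57, 58, 59 the conclusion holds.
k = 60: σ(60) = 168; 168 ≥ 160.

k = 60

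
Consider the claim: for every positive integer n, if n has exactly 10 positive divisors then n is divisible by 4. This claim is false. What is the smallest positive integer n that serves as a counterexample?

For n = 48, 80, 112 the conclusion holds.
n = 162: τ(162) = 10; 162 mod 4 = 2.

n = 162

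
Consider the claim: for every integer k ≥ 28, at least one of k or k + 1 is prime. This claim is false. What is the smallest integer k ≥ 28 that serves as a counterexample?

Check each integer k ≥ 28 in order until k, k + 1 are both composite.
k = 28: 29 is prime.
k = 29: 29 is prime.
k = 30: 31 is prime.
k = 31: 31 is prime.
k = 32: 32 = 2 × 16; 33 = 3 × 11 — both composite.

k = 32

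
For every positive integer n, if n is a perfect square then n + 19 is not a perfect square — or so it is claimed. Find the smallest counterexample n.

n = 81

Check each positive integer n in order until n is a perfect square but n + 19 is a perfect square.
For n = 1, 4, 9, 16, 25, 36, 49, 64 the conclusion holds.
n = 81: 81 = 9² and 81 + 19 = 100 = 10².
So n = 81 is the smallest counterexample.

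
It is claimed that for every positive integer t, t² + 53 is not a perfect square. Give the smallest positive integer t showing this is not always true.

Check each positive integer t in order until t² + 53 is a perfect square.
The first 25 eligible values, up to t = 25, all satisfy the conclusion.
t = 26: 26² + 53 = 729 = 27², a perfect square.

t = 26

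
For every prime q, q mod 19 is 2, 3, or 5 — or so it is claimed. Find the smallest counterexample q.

q = 7

We need the least prime q for which the claim fails.
For q = 2, 3, 5 the conclusion holds.
q = 7: 7 mod 19 = 7 — not in {2, 3, 5}.
Thus q = 7 disproves the claim, and no smaller q works.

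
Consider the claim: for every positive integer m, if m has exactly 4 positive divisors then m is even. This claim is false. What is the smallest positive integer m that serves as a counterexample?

m = 15

Check each positive integer m in order until m has exactly 4 positive divisors but m is odd.
m = 6: divisors of 6: 1, 2, 3, 6; 6 is even.
m = 8: divisors of 8: 1, 2, 4, 8; 8 is even.
m = 10: divisors of 10: 1, 2, 5, 10; 10 is even.
m = 14: divisors of 14: 1, 2, 7, 14; 14 is even.
m = 15: divisors of 15: 1, 3, 5, 15; 15 is odd.
Thus m = 15 disproves the claim, and no smaller m works.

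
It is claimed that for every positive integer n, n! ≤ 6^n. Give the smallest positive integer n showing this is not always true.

n = 14

The first 13 eligible values, up to n = 13, all satisfy the conclusion.
n = 14: n! = 87178291200 and 6^n = 78364164096, so 87178291200 > 78364164096.
Hence n = 14 is a counterexample.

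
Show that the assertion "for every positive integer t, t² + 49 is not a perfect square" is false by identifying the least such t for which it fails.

t = 24

For t = 1, 2, 3, 4, …, 21, 22, 23 the conclusion holds.
t = 24: 24² + 49 = 625 = 25², a perfect square.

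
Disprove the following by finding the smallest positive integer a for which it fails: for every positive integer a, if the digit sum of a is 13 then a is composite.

Check each positive integer a in order until the digit sum of a is 13 but a is prime.
For a = 49, 58 the conclusion holds.
a = 67: digit sum 13; 67 is prime, not composite.
Hence a = 67 is a counterexample.

a = 67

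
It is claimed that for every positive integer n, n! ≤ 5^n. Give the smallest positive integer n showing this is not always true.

Check each positive integer n in order until n! > 5^n.
For n = 1, 2, 3, 4, …, 9, 10, 11 the conclusion holds.
n = 12: n! = 479001600 and 5^n = 244140625, so 479001600 > 244140625.

n = 12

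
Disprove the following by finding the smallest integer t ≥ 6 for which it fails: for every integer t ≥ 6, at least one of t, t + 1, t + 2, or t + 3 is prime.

We need the least integer t ≥ 6 for which t, t + 1, t + 2, t + 3 are all composite.
For t = 6, 7, 8, 9, …, 21, 22, 23 the conclusion holds.
t = 24: 24 = 2 × 12; 25 = 5 × 5; 26 = 2 × 13; 27 = 3 × 9 — all composite.
So t = 24 is the smallest counterexample.

t = 24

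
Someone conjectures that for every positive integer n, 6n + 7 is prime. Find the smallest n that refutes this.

n = 3

We need the least positive integer n for which 6n + 7 is not prime.
n = 1: 6n + 7 = 13, prime.
n = 2: 6n + 7 = 19, prime.
n = 3: 6n + 7 = 25 = 5 × 5, composite.
Thus n = 3 disproves the claim, and no smaller n works.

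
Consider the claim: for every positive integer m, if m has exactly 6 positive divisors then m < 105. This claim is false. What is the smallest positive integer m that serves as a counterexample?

For m = 12, 18, 20, 28, …, 92, 98, 99 the conclusion holds.
m = 116: τ(116) = 6; 116 ≥ 105.

m = 116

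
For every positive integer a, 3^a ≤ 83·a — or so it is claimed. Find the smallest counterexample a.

a = 6

We need the least positive integer a for which 3^a > 83·a.
For a = 1, 2, 3, 4, 5 the conclusion holds.
a = 6: 3^a = 729 and 83·a = 498, so 729 > 498.
Hence a = 6 is a counterexample.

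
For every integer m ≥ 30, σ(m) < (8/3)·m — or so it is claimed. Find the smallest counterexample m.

Check each integer m ≥ 30 in order until the claim fails.
For m = 30, 31, 32, 33, …, 57, 58, 59 the conclusion holds.
m = 60: σ(60) = 168; 168 ≥ 160.

m = 60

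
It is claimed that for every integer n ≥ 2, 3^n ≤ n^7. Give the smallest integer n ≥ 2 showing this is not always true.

n = 19

A counterexample is any integer n ≥ 2 such that 3^n > n^7; we check each in order.
For n = 2, 3, 4, 5, …, 16, 17, 18 the conclusion holds.
n = 19: 3^n = 1162261467 and n^7 = 893871739, so 1162261467 > 893871739.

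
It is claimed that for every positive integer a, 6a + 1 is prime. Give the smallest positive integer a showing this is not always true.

A counterexample is any positive integer a such that 6a + 1 is not prime; we check each in order.
For a = 1, 2, 3 the conclusion holds.
a = 4: 6a + 1 = 25 = 5 × 5, composite.

a = 4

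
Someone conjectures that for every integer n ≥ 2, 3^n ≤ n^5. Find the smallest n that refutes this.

For n = 2, 3, 4, 5, 6, 7, 8, 9, 10 the conclusion holds.
n = 11: 3^n = 177147 and n^5 = 161051, so 177147 > 161051.

n = 11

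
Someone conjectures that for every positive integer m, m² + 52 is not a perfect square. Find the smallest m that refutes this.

m = 12

We need the least positive integer m for which m² + 52 is a perfect square.
For m = 1, 2, 3, 4, …, 9, 10, 11 the conclusion holds.
m = 12: 12² + 52 = 196 = 14², a perfect square.
Thus m = 12 disproves the claim, and no smaller m works.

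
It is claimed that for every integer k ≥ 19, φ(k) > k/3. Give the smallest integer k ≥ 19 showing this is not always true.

k = 24

k = 19: φ(19) = 18 and 19/3 = 19/3, so φ(19) > 19/3.
k = 20: φ(20) = 8 and 20/3 = 20/3, so φ(20) > 20/3.
k = 21: φ(21) = 12 and 21/3 = 7, so φ(21) > 21/3.
k = 22: φ(22) = 10 and 22/3 = 22/3, so φ(22) > 22/3.
k = 23: φ(23) = 22 and 23/3 = 23/3, so φ(23) > 23/3.
k = 24: φ(24) = 8 and 24/3 = 8, so φ(24) ≤ 24/3.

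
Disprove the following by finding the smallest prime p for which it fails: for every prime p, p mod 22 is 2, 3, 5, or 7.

p = 11

A counterexample is any prime p such that the claim fails; we check each in order.
The first 4 eligible values, up to p = 7, all satisfy the conclusion.
p = 11: 11 mod 22 = 11 — not in {2, 3, 5, 7}.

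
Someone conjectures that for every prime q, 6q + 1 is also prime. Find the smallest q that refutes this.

q = 19

Check each prime q in order until 6q + 1 is not prime.
q = 2: 6q + 1 = 13, prime.
q = 3: 6q + 1 = 19, prime.
q = 5: 6q + 1 = 31, prime.
q = 7: 6q + 1 = 43, prime.
q = 11: 6q + 1 = 67, prime.
q = 13: 6q + 1 = 79, prime.
q = 17: 6q + 1 = 103, prime.
q = 19: 6q + 1 = 115 = 5 × 23, not prime.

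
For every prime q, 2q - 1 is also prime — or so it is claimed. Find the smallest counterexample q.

q = 5

Check each prime q in order until 2q - 1 is not prime.
For q = 2, 3 the conclusion holds.
q = 5: 2q - 1 = 9 = 3 × 3, not prime.
Thus q = 5 disproves the claim, and no smaller q works.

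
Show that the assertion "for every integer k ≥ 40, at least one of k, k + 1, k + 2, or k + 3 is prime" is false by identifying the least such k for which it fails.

k = 48

k = 40: 41 is prime.
k = 41: 41 is prime.
k = 42: 43 is prime.
k = 43: 43 is prime.
k = 44: 47 is prime.
k = 45: 47 is prime.
k = 46: 47 is prime.
k = 47: 47 is prime.
k = 48: 48 = 2 × 24; 49 = 7 × 7; 50 = 2 × 25; 51 = 3 × 17 — all composite.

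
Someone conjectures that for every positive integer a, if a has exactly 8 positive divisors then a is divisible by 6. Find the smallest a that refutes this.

We need the least positive integer a for which a has exactly 8 positive divisors but a is not divisible by 6.
For a = 24, 30 the conclusion holds.
a = 40: τ(40) = 8; 40 mod 6 = 4.

a = 40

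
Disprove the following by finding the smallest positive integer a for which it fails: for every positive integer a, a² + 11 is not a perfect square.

The first 4 eligible values, up to a = 4, all satisfy the conclusion.
a = 5: 5² + 11 = 36 = 6², a perfect square.
So a = 5 is the smallest counterexample.

a = 5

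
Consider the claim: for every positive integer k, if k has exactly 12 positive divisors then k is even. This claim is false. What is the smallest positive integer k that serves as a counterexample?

k = 315

For k = 60, 72, 84, 90, …, 294, 306, 308 the conclusion holds.
k = 315: divisors of 315: 12 divisors; 315 is odd.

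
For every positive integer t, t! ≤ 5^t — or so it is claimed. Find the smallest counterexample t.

t = 12

The first 11 eligible values, up to t = 11, all satisfy the conclusion.
t = 12: t! = 479001600 and 5^t = 244140625, so 479001600 > 244140625.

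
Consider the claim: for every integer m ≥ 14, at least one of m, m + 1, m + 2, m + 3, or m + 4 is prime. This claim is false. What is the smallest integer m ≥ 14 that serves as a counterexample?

Check each integer m ≥ 14 in order until m, m + 1, m + 2, m + 3, m + 4 are all composite.
For m = 14, 15, 16, 17, 18, 19, 20, 21, 22, 23 the conclusion holds.
m = 24: 24 = 2 × 12; 25 = 5 × 5; 26 = 2 × 13; 27 = 3 × 9; 28 = 2 × 14 — all composite.
So m = 24 is the smallest counterexample.

m = 24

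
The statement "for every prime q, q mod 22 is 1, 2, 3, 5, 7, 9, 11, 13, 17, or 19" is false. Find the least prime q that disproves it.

q = 37

Check each prime q in order until the claim fails.
The first 11 eligible values, up to q = 31, all satisfy the conclusion.
q = 37: 37 mod 22 = 15 — not in {1, 2, 3, 5, 7, 9, 11, 13, 17, 19}.
Thus q = 37 disproves the claim, and no smaller q works.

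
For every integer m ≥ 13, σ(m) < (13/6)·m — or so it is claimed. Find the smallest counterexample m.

m = 18

A counterexample is any integer m ≥ 13 such that the claim fails; we check each in order.
The first 5 eligible values, up to m = 17, all satisfy the conclusion.
m = 18: σ(18) = 39; 39 ≥ 39.
Thus m = 18 disproves the claim, and no smaller m works.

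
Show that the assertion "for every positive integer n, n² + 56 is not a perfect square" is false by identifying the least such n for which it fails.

A counterexample is any positive integer n such that n² + 56 is a perfect square; we check each in order.
For n = 1, 2, 3, 4 the conclusion holds.
n = 5: 5² + 56 = 81 = 9², a perfect square.

n = 5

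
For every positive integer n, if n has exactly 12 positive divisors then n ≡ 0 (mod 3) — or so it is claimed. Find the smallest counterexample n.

n = 140

For n = 60, 72, 84, 90, 96, 108, 126, 132 the conclusion holds.
n = 140: τ(140) = 12; 140 ≡ 2 (mod 3).
Hence n = 140 is a counterexample.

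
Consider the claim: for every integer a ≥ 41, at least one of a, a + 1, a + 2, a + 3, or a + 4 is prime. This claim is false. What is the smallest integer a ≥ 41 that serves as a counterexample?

a = 48

Check each integer a ≥ 41 in order until a, a + 1, a + 2, a + 3, a + 4 are all composite.
For a = 41, 42, 43, 44, 45, 46, 47 the conclusion holds.
a = 48: 48 = 2 × 24; 49 = 7 × 7; 50 = 2 × 25; 51 = 3 × 17; 52 = 2 × 26 — all composite.
Thus a = 48 disproves the claim, and no smaller a works.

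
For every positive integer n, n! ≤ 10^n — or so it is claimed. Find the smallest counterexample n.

n = 25

A counterexample is any positive integer n such that n! > 10^n; we check each in order.
For n = 1, 2, 3, 4, …, 22, 23, 24 the conclusion holds.
n = 25: n! = 15511210043330985984000000 and 10^n = 10000000000000000000000000, so 15511210043330985984000000 > 10000000000000000000000000.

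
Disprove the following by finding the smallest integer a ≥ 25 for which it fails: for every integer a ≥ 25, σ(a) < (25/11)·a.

a = 30

We need the least integer a ≥ 25 for which the claim fails.
The first 5 eligible values, up to a = 29, all satisfy the conclusion.
a = 30: σ(30) = 72; 72 ≥ 750/11.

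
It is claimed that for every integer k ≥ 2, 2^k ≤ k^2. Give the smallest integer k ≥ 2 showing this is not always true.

A counterexample is any integer k ≥ 2 such that 2^k > k^2; we check each in order.
For k = 2, 3, 4 the conclusion holds.
k = 5: 2^k = 32 and k^2 = 25, so 32 > 25.
Thus k = 5 disproves the claim, and no smaller k works.

k = 5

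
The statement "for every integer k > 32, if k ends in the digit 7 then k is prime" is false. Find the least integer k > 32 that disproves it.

k = 37: 37 ends in 7 and is prime.
k = 47: 47 ends in 7 and is prime.
k = 57: 57 ends in 7; 57 = 3 × 19, composite.
Thus k = 57 disproves the claim, and no smaller k works.

k = 57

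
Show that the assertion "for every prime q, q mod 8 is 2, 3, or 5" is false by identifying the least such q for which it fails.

q = 7

For q = 2, 3, 5 the conclusion holds.
q = 7: 7 mod 8 = 7 — not in {2, 3, 5}.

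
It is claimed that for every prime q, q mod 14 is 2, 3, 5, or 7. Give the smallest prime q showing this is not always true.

q = 11

A counterexample is any prime q such that the claim fails; we check each in order.
The first 4 eligible values, up to q = 7, all satisfy the conclusion.
q = 11: 11 mod 14 = 11 — not in {2, 3, 5, 7}.
So q = 11 is the smallest counterexample.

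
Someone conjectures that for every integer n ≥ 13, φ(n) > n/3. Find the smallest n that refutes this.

n = 13: φ(13) = 12 and 13/3 = 13/3, so φ(13) > 13/3.
n = 14: φ(14) = 6 and 14/3 = 14/3, so φ(14) > 14/3.
n = 15: φ(15) = 8 and 15/3 = 5, so φ(15) > 15/3.
n = 16: φ(16) = 8 and 16/3 = 16/3, so φ(16) > 16/3.
n = 17: φ(17) = 16 and 17/3 = 17/3, so φ(17) > 17/3.
n = 18: φ(18) = 6 and 18/3 = 6, so φ(18) ≤ 18/3.
Thus n = 18 disproves the claim, and no smaller n works.

n = 18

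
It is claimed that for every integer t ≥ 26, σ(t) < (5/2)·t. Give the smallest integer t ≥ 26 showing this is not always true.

We need the least integer t ≥ 26 for which the claim fails.
For t = 26, 27, 28, 29, 30, 31, 32, 33, 34, 35 the conclusion holds.
t = 36: σ(36) = 91; 91 ≥ 90.
Thus t = 36 disproves the claim, and no smaller t works.

t = 36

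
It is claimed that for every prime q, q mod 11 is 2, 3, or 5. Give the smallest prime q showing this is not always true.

For q = 2, 3, 5 the conclusion holds.
q = 7: 7 mod 11 = 7 — not in {2, 3, 5}.

q = 7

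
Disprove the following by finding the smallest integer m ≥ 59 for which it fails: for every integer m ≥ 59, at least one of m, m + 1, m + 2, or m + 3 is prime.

m = 62

Check each integer m ≥ 59 in order until m, m + 1, m + 2, m + 3 are all composite.
m = 59: 59 is prime.
m = 60: 61 is prime.
m = 61: 61 is prime.
m = 62: 62 = 2 × 31; 63 = 3 × 21; 64 = 2 × 32; 65 = 5 × 13 — all composite.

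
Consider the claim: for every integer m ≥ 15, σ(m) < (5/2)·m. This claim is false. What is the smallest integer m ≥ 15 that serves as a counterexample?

We need the least integer m ≥ 15 for which the claim fails.
For m = 15, 16, 17, 18, 19, 20, 21, 22, 23 the conclusion holds.
m = 24: σ(24) = 60; 60 ≥ 60.
So m = 24 is the smallest counterexample.

m = 24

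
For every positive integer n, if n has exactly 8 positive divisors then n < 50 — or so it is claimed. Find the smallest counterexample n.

We need the least positive integer n for which n has exactly 8 positive divisors but the claim fails.
n = 24: τ(24) = 8; 24 < 50.
n = 30: τ(30) = 8; 30 < 50.
n = 40: τ(40) = 8; 40 < 50.
n = 42: τ(42) = 8; 42 < 50.
n = 54: τ(54) = 8; 54 ≥ 50.
So n = 54 is the smallest counterexample.

n = 54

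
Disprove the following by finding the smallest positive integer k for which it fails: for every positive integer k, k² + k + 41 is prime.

k = 40

A counterexample is any positive integer k such that k² + k + 41 is not prime; we check each in order.
The first 39 eligible values, up to k = 39, all satisfy the conclusion.
k = 40: k² + k + 41 = 1681 = 41 × 41, composite.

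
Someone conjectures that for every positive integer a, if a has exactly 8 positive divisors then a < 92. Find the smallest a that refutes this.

A counterexample is any positive integer a such that a has exactly 8 positive divisors but the claim fails; we check each in order.
For a = 24, 30, 40, 42, 54, 56, 66, 70, 78, 88 the conclusion holds.
a = 102: τ(102) = 8; 102 ≥ 92.
Hence a = 102 is a counterexample.

a = 102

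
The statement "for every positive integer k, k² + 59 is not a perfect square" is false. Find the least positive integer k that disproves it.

For k = 1, 2, 3, 4, …, 26, 27, 28 the conclusion holds.
k = 29: 29² + 59 = 900 = 30², a perfect square.

k = 29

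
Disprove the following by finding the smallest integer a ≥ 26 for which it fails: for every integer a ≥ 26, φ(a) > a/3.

a = 30

We need the least integer a ≥ 26 for which the claim fails.
For a = 26, 27, 28, 29 the conclusion holds.
a = 30: φ(30) = 8 and 30/3 = 10, so φ(30) ≤ 30/3.
Thus a = 30 disproves the claim, and no smaller a works.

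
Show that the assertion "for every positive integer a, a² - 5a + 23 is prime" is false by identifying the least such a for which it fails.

Check each positive integer a in order until a² - 5a + 23 is not prime.
The first 18 eligible values, up to a = 18, all satisfy the conclusion.
a = 19: a² - 5a + 23 = 289 = 17 × 17, composite.
Thus a = 19 disproves the claim, and no smaller a works.

a = 19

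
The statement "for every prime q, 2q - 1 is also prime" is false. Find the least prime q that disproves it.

q = 5

q = 2: 2q - 1 = 3, prime.
q = 3: 2q - 1 = 5, prime.
q = 5: 2q - 1 = 9 = 3 × 3, not prime.
Thus q = 5 disproves the claim, and no smaller q works.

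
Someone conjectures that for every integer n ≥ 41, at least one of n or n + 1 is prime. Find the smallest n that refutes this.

n = 44

A counterexample is any integer n ≥ 41 such that n, n + 1 are both composite; we check each in order.
For n = 41, 42, 43 the conclusion holds.
n = 44: 44 = 2 × 22; 45 = 3 × 15 — both composite.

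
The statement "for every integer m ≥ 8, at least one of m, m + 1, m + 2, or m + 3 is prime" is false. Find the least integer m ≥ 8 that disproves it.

Check each integer m ≥ 8 in order until m, m + 1, m + 2, m + 3 are all composite.
For m = 8, 9, 10, 11, …, 21, 22, 23 the conclusion holds.
m = 24: 24 = 2 × 12; 25 = 5 × 5; 26 = 2 × 13; 27 = 3 × 9 — all composite.

m = 24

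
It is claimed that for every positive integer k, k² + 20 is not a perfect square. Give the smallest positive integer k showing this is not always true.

A counterexample is any positive integer k such that k² + 20 is a perfect square; we check each in order.
For k = 1, 2, 3 the conclusion holds.
k = 4: 4² + 20 = 36 = 6², a perfect square.

k = 4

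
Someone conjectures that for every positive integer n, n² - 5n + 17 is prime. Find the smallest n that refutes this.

n = 13

Check each positive integer n in order until n² - 5n + 17 is not prime.
The first 12 eligible values, up to n = 12, all satisfy the conclusion.
n = 13: n² - 5n + 17 = 121 = 11 × 11, composite.
Thus n = 13 disproves the claim, and no smaller n works.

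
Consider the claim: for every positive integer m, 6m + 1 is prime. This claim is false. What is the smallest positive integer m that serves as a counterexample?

We need the least positive integer m for which 6m + 1 is not prime.
m = 1: 6m + 1 = 7, prime.
m = 2: 6m + 1 = 13, prime.
m = 3: 6m + 1 = 19, prime.
m = 4: 6m + 1 = 25 = 5 × 5, composite.
So m = 4 is the smallest counterexample.

m = 4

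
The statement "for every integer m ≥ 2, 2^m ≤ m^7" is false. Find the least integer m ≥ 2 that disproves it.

m = 37

Check each integer m ≥ 2 in order until 2^m > m^7.
The first 35 eligible values, up to m = 36, all satisfy the conclusion.
m = 37: 2^m = 137438953472 and m^7 = 94931877133, so 137438953472 > 94931877133.
Hence m = 37 is a counterexample.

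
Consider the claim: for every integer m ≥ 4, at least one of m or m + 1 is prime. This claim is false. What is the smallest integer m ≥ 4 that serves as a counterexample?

m = 8

The first 4 eligible values, up to m = 7, all satisfy the conclusion.
m = 8: 8 = 2 × 4; 9 = 3 × 3 — both composite.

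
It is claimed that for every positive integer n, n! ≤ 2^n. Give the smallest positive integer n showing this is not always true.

For n = 1, 2, 3 the conclusion holds.
n = 4: n! = 24 and 2^n = 16, so 24 > 16.

n = 4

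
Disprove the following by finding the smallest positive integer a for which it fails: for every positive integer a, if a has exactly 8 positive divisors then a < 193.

a = 195

We need the least positive integer a for which a has exactly 8 positive divisors but the claim fails.
The first 30 eligible values, up to a = 190, all satisfy the conclusion.
a = 195: τ(195) = 8; 195 ≥ 193.
Hence a = 195 is a counterexample.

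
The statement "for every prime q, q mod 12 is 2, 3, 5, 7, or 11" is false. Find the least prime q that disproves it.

The first 5 eligible values, up to q = 11, all satisfy the conclusion.
q = 13: 13 mod 12 = 1 — not in {2, 3, 5, 7, 11}.
Thus q = 13 disproves the claim, and no smaller q works.

q = 13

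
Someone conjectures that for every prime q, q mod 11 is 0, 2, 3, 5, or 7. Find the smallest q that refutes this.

q = 17

q = 2: 2 mod 11 = 2.
q = 3: 3 mod 11 = 3.
q = 5: 5 mod 11 = 5.
q = 7: 7 mod 11 = 7.
q = 11: 11 mod 11 = 0.
q = 13: 13 mod 11 = 2.
q = 17: 17 mod 11 = 6 — not in {0, 2, 3, 5, 7}.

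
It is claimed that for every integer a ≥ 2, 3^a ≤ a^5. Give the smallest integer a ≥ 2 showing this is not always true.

The first 9 eligible values, up to a = 10, all satisfy the conclusion.
a = 11: 3^a = 177147 and a^5 = 161051, so 177147 > 161051.
Thus a = 11 disproves the claim, and no smaller a works.

a = 11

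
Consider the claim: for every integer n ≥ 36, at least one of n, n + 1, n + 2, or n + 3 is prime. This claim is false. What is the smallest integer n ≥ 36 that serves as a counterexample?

n = 48

We need the least integer n ≥ 36 for which n, n + 1, n + 2, n + 3 are all composite.
For n = 36, 37, 38, 39, …, 45, 46, 47 the conclusion holds.
n = 48: 48 = 2 × 24; 49 = 7 × 7; 50 = 2 × 25; 51 = 3 × 17 — all composite.
Thus n = 48 disproves the claim, and no smaller n works.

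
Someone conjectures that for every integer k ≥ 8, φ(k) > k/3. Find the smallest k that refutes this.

Check each integer k ≥ 8 in order until the claim fails.
k = 8: φ(8) = 4 and 8/3 = 8/3, so φ(8) > 8/3.
k = 9: φ(9) = 6 and 9/3 = 3, so φ(9) > 9/3.
k = 10: φ(10) = 4 and 10/3 = 10/3, so φ(10) > 10/3.
k = 11: φ(11) = 10 and 11/3 = 11/3, so φ(11) > 11/3.
k = 12: φ(12) = 4 and 12/3 = 4, so φ(12) ≤ 12/3.

k = 12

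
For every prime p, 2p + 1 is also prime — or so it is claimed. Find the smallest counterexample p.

A counterexample is any prime p such that 2p + 1 is not prime; we check each in order.
p = 2: 2p + 1 = 5, prime.
p = 3: 2p + 1 = 7, prime.
p = 5: 2p + 1 = 11, prime.
p = 7: 2p + 1 = 15 = 3 × 5, not prime.
So p = 7 is the smallest counterexample.

p = 7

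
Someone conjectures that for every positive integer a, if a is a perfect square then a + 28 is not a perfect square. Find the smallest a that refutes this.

Check each positive integer a in order until a is a perfect square but a + 28 is a perfect square.
a = 1: 1 + 28 = 29, not a perfect square.
a = 4: 4 + 28 = 32, not a perfect square.
a = 9: 9 + 28 = 37, not a perfect square.
a = 16: 16 + 28 = 44, not a perfect square.
a = 25: 25 + 28 = 53, not a perfect square.
a = 36: 36 = 6² and 36 + 28 = 64 = 8².
Hence a = 36 is a counterexample.

a = 36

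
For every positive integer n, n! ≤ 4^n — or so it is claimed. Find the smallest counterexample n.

Check each positive integer n in order until n! > 4^n.
n = 1: n! = 1 and 4^n = 4, so 1 ≤ 4.
n = 2: n! = 2 and 4^n = 16, so 2 ≤ 16.
n = 3: n! = 6 and 4^n = 64, so 6 ≤ 64.
n = 4: n! = 24 and 4^n = 256, so 24 ≤ 256.
n = 5: n! = 120 and 4^n = 1024, so 120 ≤ 1024.
n = 6: n! = 720 and 4^n = 4096, so 720 ≤ 4096.
n = 7: n! = 5040 and 4^n = 16384, so 5040 ≤ 16384.
n = 8: n! = 40320 and 4^n = 65536, so 40320 ≤ 65536.
n = 9: n! = 362880 and 4^n = 262144, so 362880 > 262144.
Hence n = 9 is a counterexample.

n = 9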